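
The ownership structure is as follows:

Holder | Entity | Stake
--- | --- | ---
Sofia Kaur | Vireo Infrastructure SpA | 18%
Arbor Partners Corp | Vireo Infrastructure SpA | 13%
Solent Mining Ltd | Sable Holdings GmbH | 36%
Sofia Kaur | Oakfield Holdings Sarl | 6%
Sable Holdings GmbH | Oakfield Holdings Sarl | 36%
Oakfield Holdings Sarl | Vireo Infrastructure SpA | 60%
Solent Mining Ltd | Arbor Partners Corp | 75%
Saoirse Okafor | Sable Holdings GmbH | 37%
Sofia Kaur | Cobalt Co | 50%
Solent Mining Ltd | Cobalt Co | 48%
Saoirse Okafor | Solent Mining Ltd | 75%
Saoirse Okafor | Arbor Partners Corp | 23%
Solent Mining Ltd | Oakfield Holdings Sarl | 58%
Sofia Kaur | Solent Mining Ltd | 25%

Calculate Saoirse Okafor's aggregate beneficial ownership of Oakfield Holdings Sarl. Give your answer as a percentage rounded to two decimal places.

66.54%

Saoirse reaches Oakfield along 3 paths.
Via Solent: 75% × 58% = 43.5%.
Via Solent → Sable: 75% × 36% × 36% = 9.72%.
Via Sable: 37% × 36% = 13.32%.
Total: 43.5% + 9.72% + 13.32% = 66.54%.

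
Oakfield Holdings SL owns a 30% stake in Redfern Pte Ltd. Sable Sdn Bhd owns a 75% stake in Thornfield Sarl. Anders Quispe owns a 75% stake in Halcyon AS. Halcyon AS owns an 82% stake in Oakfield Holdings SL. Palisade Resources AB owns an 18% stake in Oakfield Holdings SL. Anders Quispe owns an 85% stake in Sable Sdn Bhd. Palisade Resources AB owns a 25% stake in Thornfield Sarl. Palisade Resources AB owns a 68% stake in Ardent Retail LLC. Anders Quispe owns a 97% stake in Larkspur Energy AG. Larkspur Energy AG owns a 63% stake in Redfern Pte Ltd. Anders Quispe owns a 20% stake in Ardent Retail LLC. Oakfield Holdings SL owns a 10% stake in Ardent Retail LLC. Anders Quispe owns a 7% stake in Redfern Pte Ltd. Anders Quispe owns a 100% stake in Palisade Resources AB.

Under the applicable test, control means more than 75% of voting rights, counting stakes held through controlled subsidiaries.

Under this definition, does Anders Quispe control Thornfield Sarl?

Anders holds 85% of Sable, so Anders controls Sable.
Anders holds 100% of Palisade, so Anders controls Palisade.
Sable and Palisade together hold 75% + 25% = 100% of Thornfield, so Anders controls Thornfield.

Yes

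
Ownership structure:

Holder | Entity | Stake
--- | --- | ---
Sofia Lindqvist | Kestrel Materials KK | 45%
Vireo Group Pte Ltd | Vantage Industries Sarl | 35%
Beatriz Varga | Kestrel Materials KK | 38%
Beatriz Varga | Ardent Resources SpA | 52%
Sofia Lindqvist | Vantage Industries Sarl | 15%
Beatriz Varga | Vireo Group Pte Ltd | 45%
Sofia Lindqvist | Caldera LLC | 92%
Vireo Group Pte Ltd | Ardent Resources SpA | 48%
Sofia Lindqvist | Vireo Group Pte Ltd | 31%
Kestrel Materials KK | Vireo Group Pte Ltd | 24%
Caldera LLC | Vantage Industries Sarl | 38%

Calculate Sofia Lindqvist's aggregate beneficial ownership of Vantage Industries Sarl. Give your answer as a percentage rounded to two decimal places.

Sofia reaches Vantage along 4 paths.
Direct stake: 15% = 15%.
Via Kestrel → Vireo: 45% × 24% × 35% = 3.78%.
Via Vireo: 31% × 35% = 10.85%.
Via Caldera: 92% × 38% = 34.96%.
Total: 15% + 3.78% + 10.85% + 34.96% = 64.59%.

64.59%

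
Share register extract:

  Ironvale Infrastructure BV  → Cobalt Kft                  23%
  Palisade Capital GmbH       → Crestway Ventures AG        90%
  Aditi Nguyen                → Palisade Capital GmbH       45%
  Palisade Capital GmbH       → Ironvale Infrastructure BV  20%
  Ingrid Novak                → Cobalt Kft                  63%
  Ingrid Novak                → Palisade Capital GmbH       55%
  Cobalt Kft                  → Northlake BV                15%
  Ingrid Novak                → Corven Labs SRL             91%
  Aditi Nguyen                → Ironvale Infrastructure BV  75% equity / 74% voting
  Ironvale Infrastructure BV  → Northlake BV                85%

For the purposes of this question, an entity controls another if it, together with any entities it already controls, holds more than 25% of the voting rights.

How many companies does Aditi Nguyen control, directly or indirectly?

Aditi holds 45% of Palisade, so Aditi controls Palisade.
Aditi and Palisade together hold 74% + 20% = 94% of Ironvale, so Aditi controls Ironvale.
Palisade holds 90% of Crestway, so Aditi controls Crestway.
Ironvale holds 85% of Northlake, so Aditi controls Northlake.
No other company's threshold is met.
Aditi controls 4 companies.

4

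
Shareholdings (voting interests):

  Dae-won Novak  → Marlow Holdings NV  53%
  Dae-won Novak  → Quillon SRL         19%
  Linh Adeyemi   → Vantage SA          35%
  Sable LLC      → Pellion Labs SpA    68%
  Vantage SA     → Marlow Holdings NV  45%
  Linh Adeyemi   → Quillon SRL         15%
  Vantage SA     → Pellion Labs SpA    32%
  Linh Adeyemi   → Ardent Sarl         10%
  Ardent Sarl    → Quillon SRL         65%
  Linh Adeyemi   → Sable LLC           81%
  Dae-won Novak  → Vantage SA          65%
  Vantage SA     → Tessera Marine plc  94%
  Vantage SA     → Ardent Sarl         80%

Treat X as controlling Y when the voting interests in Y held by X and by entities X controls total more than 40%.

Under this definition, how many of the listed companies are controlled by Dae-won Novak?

5

Dae-won holds 65% of Vantage, so Dae-won controls Vantage.
Vantage holds 94% of Tessera, so Dae-won controls Tessera.
Vantage holds 80% of Ardent, so Dae-won controls Ardent.
Vantage and Dae-won together hold 45% + 53% = 98% of Marlow, so Dae-won controls Marlow.
Ardent and Dae-won together hold 65% + 19% = 84% of Quillon, so Dae-won controls Quillon.
No other company's threshold is met.
Dae-won controls 5 companies.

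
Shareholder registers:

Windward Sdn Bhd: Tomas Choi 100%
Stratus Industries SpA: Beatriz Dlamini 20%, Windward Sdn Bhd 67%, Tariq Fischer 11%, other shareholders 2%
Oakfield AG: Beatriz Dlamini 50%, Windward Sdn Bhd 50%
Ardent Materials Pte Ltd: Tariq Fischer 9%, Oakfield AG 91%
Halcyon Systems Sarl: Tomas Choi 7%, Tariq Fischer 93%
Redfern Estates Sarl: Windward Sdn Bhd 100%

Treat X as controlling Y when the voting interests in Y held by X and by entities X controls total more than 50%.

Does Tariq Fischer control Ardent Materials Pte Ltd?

Tariq holds 93% of Halcyon, so Tariq controls Halcyon.
In Ardent, Tariq's side holds only 9%, not > 50%.
So Tariq does not control Ardent.

No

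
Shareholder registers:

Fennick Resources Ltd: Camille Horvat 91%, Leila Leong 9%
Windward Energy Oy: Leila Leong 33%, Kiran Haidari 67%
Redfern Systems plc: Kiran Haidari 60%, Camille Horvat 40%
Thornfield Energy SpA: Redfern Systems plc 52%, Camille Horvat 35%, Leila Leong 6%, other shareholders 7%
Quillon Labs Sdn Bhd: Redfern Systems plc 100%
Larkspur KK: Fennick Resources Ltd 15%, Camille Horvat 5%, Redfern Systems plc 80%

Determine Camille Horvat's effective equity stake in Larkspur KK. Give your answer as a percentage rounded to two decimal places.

50.65%

Camille reaches Larkspur along 3 paths.
Via Fennick: 91% × 15% = 13.65%.
Direct stake: 5% = 5%.
Via Redfern: 40% × 80% = 32%.
Total: 13.65% + 5% + 32% = 50.65%.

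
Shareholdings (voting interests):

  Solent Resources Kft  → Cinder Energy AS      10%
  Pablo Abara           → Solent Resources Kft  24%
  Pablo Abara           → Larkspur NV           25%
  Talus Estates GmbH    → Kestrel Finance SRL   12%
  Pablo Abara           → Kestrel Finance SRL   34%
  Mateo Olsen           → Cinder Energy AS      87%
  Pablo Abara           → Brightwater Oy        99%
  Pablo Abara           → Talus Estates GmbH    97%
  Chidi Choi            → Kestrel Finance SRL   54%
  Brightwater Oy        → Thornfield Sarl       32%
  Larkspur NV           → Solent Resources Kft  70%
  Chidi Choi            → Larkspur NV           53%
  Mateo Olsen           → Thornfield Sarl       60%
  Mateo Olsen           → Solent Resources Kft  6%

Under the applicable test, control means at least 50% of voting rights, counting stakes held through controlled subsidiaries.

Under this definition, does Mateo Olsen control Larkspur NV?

Mateo holds 87% of Cinder, so Mateo controls Cinder.
Mateo holds 60% of Thornfield, so Mateo controls Thornfield.
Neither Mateo nor any entity Mateo controls holds any voting interest in Larkspur.
So Mateo does not control Larkspur.

No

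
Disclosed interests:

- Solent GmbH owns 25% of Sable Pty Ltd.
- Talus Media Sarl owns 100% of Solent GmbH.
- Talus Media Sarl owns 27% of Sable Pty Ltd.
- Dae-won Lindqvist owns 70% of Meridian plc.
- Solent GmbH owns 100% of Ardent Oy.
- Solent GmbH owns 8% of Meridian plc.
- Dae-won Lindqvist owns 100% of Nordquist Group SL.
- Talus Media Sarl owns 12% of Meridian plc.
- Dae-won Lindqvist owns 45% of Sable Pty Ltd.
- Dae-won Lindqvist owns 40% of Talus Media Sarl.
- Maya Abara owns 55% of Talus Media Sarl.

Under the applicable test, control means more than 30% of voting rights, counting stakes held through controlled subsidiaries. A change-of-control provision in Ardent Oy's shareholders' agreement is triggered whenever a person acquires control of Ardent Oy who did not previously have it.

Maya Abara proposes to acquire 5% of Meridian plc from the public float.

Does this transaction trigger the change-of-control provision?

The purchase changes only Maya's holdings, so Maya is the only person who could newly come to control Ardent.
Maya holds 55% of Talus, so Maya controls Talus.
Talus holds 100% of Solent, so Maya controls Solent.
Solent holds 100% of Ardent, so Maya controls Ardent.
So Maya already controls Ardent before the transaction.
After the purchase, Maya holds 5% of Meridian directly.
Maya controlled Ardent already, so this is not a new person acquiring control; every other person's position is unchanged or reduced.
No new person acquires control, so the clause is not triggered.

No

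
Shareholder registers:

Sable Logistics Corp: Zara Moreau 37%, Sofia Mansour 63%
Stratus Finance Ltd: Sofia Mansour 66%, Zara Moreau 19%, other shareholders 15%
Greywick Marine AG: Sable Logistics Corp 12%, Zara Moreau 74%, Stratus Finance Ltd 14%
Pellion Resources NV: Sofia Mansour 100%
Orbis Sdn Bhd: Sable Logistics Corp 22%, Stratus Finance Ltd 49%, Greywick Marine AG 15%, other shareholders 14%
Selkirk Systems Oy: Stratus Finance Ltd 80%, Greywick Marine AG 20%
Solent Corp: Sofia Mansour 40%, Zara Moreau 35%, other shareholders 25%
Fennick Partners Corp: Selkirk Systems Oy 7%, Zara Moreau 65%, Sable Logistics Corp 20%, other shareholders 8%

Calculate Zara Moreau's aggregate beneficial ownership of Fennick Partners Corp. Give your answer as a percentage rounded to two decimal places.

74.60%

Zara reaches Fennick along 6 paths.
Via Stratus → Selkirk: 19% × 80% × 7% = 1.064%.
Via Sable → Greywick → Selkirk: 37% × 12% × 20% × 7% = 0.06216%.
Via Greywick → Selkirk: 74% × 20% × 7% = 1.036%.
Via Stratus → Greywick → Selkirk: 19% × 14% × 20% × 7% = 0.03724%.
Direct stake: 65% = 65%.
Via Sable: 37% × 20% = 7.4%.
Total: 1.064% + 0.06216% + 1.036% + 0.03724% + 65% + 7.4% = 74.5994%.
Rounded: 74.60%.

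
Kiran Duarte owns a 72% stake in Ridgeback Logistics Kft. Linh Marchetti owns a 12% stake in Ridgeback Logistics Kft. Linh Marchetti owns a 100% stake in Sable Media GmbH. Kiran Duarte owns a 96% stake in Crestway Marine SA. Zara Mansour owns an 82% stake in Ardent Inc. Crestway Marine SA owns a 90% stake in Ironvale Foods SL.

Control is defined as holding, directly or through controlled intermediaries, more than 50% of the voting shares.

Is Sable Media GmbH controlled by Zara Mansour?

No

Zara holds 82% of Ardent, so Zara controls Ardent.
Neither Zara nor any entity Zara controls holds any voting interest in Sable.
So Zara does not control Sable.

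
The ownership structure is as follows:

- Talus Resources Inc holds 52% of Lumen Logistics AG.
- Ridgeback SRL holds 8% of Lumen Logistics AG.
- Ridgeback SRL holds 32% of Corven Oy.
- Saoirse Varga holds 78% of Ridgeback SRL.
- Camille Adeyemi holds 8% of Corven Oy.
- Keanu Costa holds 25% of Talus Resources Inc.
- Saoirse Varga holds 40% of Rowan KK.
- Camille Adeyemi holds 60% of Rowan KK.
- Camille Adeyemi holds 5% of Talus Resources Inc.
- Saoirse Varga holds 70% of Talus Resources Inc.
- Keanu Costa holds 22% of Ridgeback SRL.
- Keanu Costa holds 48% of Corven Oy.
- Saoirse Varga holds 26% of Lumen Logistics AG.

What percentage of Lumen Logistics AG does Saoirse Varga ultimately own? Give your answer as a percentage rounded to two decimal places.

68.64%

Saoirse reaches Lumen along 3 paths.
Via Talus: 70% × 52% = 36.4%.
Via Ridgeback: 78% × 8% = 6.24%.
Direct stake: 26% = 26%.
Total: 36.4% + 6.24% + 26% = 68.64%.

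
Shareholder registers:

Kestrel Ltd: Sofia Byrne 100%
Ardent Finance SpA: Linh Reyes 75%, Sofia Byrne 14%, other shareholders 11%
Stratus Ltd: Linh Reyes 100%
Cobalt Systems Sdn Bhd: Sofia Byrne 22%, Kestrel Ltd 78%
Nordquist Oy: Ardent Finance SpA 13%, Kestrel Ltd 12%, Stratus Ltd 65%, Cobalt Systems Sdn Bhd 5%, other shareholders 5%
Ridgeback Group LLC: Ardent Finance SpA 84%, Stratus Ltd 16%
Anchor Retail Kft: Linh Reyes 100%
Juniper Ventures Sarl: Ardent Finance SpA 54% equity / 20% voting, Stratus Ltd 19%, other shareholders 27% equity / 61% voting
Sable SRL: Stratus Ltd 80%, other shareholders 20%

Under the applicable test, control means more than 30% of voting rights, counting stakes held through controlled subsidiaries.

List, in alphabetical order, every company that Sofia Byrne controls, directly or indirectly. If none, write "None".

Sofia holds 100% of Kestrel, so Sofia controls Kestrel.
Sofia and Kestrel together hold 22% + 78% = 100% of Cobalt, so Sofia controls Cobalt.
No other company's threshold is met.

Cobalt Systems Sdn Bhd, Kestrel Ltd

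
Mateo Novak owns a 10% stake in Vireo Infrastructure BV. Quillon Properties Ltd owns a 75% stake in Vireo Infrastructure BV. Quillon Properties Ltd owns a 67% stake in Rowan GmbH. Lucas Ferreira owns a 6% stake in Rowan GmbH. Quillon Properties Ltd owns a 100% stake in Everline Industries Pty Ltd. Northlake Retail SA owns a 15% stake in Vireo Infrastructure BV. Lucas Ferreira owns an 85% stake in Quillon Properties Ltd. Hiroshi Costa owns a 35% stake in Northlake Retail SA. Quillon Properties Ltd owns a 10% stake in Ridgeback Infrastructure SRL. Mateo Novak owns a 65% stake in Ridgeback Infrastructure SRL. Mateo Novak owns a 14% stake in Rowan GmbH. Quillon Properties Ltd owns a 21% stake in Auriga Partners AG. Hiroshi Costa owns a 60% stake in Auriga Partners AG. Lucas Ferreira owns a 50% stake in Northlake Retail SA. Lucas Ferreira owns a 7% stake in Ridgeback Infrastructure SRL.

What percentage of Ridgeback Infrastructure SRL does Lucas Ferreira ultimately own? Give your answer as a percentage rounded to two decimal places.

15.50%

Lucas reaches Ridgeback along 2 paths.
Via Quillon: 85% × 10% = 8.5%.
Direct stake: 7% = 7%.
Total: 8.5% + 7% = 15.5%.
Rounded: 15.50%.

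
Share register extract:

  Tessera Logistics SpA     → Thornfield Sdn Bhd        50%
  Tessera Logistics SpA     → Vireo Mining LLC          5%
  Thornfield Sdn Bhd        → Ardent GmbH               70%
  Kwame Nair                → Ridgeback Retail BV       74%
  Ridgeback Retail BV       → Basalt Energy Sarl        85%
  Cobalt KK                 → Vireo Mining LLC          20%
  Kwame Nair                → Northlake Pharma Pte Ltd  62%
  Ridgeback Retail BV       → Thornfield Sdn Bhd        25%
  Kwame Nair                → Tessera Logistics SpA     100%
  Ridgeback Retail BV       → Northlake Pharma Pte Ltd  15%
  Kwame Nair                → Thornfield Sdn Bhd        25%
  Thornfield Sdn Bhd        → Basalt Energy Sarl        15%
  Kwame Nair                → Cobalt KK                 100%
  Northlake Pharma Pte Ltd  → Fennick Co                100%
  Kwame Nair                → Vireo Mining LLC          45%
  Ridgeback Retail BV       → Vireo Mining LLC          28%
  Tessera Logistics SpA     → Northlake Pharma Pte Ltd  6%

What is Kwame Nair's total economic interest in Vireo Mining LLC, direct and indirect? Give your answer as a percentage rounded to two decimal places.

90.72%

Kwame reaches Vireo along 4 paths.
Via Ridgeback: 74% × 28% = 20.72%.
Via Cobalt: 100% × 20% = 20%.
Direct stake: 45% = 45%.
Via Tessera: 100% × 5% = 5%.
Total: 20.72% + 20% + 45% + 5% = 90.72%.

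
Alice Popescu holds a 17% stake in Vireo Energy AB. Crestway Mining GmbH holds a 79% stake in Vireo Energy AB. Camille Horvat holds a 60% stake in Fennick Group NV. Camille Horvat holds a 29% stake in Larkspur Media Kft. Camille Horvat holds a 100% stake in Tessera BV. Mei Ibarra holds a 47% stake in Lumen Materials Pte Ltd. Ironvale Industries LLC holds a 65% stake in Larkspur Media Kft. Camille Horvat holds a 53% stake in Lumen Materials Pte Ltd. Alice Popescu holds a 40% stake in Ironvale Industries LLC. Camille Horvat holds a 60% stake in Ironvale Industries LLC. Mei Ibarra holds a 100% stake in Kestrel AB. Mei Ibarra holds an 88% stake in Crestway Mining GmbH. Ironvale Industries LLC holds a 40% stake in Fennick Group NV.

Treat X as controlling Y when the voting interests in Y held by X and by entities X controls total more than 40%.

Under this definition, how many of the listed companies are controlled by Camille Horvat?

Camille holds 60% of Ironvale, so Camille controls Ironvale.
Camille holds 100% of Tessera, so Camille controls Tessera.
Camille holds 53% of Lumen, so Camille controls Lumen.
Camille and Ironvale together hold 60% + 40% = 100% of Fennick, so Camille controls Fennick.
Ironvale and Camille together hold 65% + 29% = 94% of Larkspur, so Camille controls Larkspur.
No other company's threshold is met.
Camille controls 5 companies.

5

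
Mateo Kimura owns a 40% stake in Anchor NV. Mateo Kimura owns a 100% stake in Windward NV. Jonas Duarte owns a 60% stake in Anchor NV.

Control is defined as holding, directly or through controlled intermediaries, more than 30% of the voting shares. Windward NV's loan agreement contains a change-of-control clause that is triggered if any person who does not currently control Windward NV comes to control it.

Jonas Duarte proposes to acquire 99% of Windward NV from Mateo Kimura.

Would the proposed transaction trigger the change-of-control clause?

Yes

The purchase adds only to Jonas's holdings (Mateo's stake shrinks), so Jonas is the only person who could newly come to control Windward.
Jonas holds 60% of Anchor, so Jonas controls Anchor.
Neither Jonas nor any entity Jonas controls holds any voting interest in Windward.
So before the transaction, Jonas does not control Windward.
After the purchase, Jonas holds 99% of Windward directly, and Mateo's stake falls to 1%.
Jonas holds 99% of Windward, so Jonas controls Windward.
Jonas did not control Windward before and does after, so the clause is triggered.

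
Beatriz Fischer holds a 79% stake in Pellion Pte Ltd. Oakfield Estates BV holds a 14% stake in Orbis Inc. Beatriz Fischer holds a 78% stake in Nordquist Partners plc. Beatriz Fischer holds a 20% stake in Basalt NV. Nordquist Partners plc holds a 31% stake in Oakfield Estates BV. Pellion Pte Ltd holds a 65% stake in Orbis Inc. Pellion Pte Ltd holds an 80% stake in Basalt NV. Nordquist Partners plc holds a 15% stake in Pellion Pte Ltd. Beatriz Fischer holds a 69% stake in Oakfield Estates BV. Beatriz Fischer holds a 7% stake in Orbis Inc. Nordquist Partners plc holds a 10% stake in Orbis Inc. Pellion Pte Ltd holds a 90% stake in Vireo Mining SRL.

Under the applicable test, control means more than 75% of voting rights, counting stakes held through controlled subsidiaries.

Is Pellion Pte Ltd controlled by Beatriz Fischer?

Beatriz holds 78% of Nordquist, so Beatriz controls Nordquist.
Beatriz and Nordquist together hold 79% + 15% = 94% of Pellion, so Beatriz controls Pellion.

Yes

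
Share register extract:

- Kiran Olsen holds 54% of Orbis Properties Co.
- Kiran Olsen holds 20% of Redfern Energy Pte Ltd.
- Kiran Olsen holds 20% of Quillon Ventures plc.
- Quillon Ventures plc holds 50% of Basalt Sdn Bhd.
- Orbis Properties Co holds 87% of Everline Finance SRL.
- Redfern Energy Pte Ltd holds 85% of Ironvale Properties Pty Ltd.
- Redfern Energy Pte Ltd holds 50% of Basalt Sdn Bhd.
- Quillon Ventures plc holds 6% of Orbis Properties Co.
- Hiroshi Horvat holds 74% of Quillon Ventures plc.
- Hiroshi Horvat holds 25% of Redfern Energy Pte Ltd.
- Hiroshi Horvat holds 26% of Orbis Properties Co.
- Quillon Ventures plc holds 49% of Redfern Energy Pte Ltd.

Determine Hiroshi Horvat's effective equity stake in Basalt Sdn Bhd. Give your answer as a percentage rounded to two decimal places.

Hiroshi reaches Basalt along 3 paths.
Via Quillon → Redfern: 74% × 49% × 50% = 18.13%.
Via Redfern: 25% × 50% = 12.5%.
Via Quillon: 74% × 50% = 37%.
Total: 18.13% + 12.5% + 37% = 67.63%.

67.63%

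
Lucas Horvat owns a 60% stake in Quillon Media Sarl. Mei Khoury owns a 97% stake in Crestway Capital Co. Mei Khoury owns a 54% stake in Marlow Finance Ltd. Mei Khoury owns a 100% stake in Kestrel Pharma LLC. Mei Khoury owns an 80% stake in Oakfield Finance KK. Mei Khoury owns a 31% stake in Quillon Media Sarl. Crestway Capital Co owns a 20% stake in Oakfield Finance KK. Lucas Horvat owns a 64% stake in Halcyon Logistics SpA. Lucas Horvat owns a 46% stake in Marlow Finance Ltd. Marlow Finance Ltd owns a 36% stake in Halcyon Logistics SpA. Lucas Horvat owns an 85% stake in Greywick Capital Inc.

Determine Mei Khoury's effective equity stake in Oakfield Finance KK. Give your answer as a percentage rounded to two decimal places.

99.40%

Mei reaches Oakfield along 2 paths.
Via Crestway: 97% × 20% = 19.4%.
Direct stake: 80% = 80%.
Total: 19.4% + 80% = 99.4%.
Rounded: 99.40%.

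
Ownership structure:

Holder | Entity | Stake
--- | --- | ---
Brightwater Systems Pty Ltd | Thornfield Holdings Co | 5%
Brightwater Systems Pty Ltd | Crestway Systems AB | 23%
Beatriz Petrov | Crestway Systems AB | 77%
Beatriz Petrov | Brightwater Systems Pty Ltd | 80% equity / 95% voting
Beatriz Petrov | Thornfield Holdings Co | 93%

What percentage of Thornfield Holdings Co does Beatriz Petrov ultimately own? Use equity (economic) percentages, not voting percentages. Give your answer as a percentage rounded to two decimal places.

Beatriz reaches Thornfield along 2 paths.
Direct stake: 93% = 93%.
Via Brightwater: 80% × 5% = 4%.
Total: 93% + 4% = 97%.
Rounded: 97.00%.

97.00%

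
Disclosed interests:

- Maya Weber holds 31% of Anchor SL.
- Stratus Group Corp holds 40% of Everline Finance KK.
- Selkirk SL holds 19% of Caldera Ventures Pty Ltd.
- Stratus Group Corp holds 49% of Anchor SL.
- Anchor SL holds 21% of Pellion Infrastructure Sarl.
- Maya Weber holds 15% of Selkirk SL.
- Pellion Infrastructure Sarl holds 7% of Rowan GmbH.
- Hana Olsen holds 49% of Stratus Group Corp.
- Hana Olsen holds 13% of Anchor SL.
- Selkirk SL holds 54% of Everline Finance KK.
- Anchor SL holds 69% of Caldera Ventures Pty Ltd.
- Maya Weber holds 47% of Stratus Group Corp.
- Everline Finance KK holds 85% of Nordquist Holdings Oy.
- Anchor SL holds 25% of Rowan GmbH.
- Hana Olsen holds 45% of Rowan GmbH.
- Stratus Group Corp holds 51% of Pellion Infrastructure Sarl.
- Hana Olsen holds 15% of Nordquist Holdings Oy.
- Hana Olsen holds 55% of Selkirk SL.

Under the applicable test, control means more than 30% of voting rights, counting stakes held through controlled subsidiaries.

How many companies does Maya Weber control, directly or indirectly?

Maya holds 47% of Stratus, so Maya controls Stratus.
Stratus holds 40% of Everline, so Maya controls Everline.
Maya and Stratus together hold 31% + 49% = 80% of Anchor, so Maya controls Anchor.
Stratus and Anchor together hold 51% + 21% = 72% of Pellion, so Maya controls Pellion.
Pellion and Anchor together hold 7% + 25% = 32% of Rowan, so Maya controls Rowan.
Everline holds 85% of Nordquist, so Maya controls Nordquist.
Anchor holds 69% of Caldera, so Maya controls Caldera.
No other company's threshold is met.
Maya controls 7 companies.

7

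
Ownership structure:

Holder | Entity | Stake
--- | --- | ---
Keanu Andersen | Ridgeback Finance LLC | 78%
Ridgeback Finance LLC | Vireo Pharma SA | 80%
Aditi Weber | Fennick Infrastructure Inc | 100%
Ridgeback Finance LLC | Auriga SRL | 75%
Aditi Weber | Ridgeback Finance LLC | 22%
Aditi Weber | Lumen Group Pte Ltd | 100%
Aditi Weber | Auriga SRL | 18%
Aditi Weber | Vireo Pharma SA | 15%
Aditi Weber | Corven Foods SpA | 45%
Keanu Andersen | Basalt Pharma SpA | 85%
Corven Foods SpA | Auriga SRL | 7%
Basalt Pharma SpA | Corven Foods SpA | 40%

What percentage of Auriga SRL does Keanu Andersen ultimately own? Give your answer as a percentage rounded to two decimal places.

60.88%

Keanu reaches Auriga along 2 paths.
Via Ridgeback: 78% × 75% = 58.5%.
Via Basalt → Corven: 85% × 40% × 7% = 2.38%.
Total: 58.5% + 2.38% = 60.88%.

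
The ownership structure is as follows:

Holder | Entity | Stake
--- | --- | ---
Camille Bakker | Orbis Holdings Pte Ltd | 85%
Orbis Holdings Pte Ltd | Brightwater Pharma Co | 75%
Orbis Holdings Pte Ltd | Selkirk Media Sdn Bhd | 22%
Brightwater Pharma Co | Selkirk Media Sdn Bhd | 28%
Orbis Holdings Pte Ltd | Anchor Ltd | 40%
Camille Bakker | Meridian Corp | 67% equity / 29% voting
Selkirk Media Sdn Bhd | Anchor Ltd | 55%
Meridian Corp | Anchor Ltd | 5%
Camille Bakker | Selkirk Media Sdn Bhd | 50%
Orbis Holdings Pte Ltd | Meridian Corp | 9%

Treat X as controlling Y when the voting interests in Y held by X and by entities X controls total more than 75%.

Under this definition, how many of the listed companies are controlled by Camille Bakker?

Camille holds 85% of Orbis, so Camille controls Orbis.
No other company's threshold is met.
Camille controls 1 company.

1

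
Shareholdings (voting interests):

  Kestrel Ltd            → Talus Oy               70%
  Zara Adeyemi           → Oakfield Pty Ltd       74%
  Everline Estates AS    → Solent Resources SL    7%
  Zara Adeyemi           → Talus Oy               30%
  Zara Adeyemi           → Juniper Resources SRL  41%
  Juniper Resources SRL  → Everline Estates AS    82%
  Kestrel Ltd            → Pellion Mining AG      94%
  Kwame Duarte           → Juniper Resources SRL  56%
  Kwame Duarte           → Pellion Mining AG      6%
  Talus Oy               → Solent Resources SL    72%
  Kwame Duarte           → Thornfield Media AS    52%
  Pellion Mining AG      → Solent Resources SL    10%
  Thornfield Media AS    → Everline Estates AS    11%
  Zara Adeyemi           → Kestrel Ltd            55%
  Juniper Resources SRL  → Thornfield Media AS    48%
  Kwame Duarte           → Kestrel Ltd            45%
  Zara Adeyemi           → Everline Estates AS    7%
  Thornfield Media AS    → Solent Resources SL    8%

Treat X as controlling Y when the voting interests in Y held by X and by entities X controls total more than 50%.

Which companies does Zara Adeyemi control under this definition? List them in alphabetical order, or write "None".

Zara holds 55% of Kestrel, so Zara controls Kestrel.
Zara and Kestrel together hold 30% + 70% = 100% of Talus, so Zara controls Talus.
Kestrel holds 94% of Pellion, so Zara controls Pellion.
Zara holds 74% of Oakfield, so Zara controls Oakfield.
Pellion and Talus together hold 10% + 72% = 82% of Solent, so Zara controls Solent.
No other company's threshold is met.

Kestrel Ltd, Oakfield Pty Ltd, Pellion Mining AG, Solent Resources SL, Talus Oy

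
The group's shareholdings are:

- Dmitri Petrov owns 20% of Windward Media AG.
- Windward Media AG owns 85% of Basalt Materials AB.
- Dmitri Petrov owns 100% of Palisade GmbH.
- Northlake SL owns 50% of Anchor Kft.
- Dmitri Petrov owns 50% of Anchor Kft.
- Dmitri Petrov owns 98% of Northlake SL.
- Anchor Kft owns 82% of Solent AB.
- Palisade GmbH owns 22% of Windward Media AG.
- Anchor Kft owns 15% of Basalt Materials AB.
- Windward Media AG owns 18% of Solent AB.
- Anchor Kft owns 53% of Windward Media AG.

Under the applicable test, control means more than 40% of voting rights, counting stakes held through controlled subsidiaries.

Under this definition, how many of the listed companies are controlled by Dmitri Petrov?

6

Dmitri holds 98% of Northlake, so Dmitri controls Northlake.
Northlake and Dmitri together hold 50% + 50% = 100% of Anchor, so Dmitri controls Anchor.
Dmitri holds 100% of Palisade, so Dmitri controls Palisade.
Anchor and Dmitri and Palisade together hold 53% + 20% + 22% = 95% of Windward, so Dmitri controls Windward.
Anchor and Windward together hold 15% + 85% = 100% of Basalt, so Dmitri controls Basalt.
Anchor and Windward together hold 82% + 18% = 100% of Solent, so Dmitri controls Solent.
Dmitri controls 6 companies.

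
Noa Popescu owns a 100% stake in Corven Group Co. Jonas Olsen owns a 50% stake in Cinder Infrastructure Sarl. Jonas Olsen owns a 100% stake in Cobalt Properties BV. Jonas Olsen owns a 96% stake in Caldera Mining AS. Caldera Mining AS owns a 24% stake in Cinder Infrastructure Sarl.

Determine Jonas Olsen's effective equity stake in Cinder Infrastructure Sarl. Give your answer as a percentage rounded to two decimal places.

73.04%

Jonas reaches Cinder along 2 paths.
Direct stake: 50% = 50%.
Via Caldera: 96% × 24% = 23.04%.
Total: 50% + 23.04% = 73.04%.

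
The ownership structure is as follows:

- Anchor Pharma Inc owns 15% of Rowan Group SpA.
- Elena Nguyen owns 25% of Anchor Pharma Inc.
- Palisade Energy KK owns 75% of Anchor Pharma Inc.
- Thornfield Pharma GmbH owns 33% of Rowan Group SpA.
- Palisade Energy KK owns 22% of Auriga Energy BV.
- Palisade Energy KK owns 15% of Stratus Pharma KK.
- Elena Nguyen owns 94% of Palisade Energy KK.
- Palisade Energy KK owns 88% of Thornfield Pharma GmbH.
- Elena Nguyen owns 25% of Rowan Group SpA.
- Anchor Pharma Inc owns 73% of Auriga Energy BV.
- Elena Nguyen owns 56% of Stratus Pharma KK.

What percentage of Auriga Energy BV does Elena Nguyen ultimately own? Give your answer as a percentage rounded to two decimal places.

Elena reaches Auriga along 3 paths.
Via Palisade: 94% × 22% = 20.68%.
Via Palisade → Anchor: 94% × 75% × 73% = 51.465%.
Via Anchor: 25% × 73% = 18.25%.
Total: 20.68% + 51.465% + 18.25% = 90.395%.
Rounded: 90.40%.

90.40%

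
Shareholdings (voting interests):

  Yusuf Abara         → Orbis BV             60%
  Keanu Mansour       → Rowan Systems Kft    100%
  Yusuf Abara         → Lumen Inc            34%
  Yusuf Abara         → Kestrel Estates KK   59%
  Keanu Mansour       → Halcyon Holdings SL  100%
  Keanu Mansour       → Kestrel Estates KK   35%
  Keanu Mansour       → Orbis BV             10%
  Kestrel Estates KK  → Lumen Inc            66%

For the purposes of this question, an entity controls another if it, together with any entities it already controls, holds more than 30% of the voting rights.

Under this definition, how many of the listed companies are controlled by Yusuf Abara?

3

Yusuf holds 60% of Orbis, so Yusuf controls Orbis.
Yusuf holds 59% of Kestrel, so Yusuf controls Kestrel.
Yusuf and Kestrel together hold 34% + 66% = 100% of Lumen, so Yusuf controls Lumen.
No other company's threshold is met.
Yusuf controls 3 companies.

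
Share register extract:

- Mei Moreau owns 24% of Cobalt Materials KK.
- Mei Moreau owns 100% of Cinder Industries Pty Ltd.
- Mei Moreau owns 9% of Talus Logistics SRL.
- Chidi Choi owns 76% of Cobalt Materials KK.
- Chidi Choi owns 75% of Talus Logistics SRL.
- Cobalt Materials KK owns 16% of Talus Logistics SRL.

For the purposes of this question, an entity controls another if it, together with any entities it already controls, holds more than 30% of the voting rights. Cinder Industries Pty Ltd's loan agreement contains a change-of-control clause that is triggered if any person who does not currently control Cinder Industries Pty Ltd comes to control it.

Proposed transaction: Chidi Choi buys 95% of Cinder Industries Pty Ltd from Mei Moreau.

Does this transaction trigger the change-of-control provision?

Yes

The purchase adds only to Chidi's holdings (Mei's stake shrinks), so Chidi is the only person who could newly come to control Cinder.
Chidi holds 76% of Cobalt, so Chidi controls Cobalt.
Chidi and Cobalt together hold 75% + 16% = 91% of Talus, so Chidi controls Talus.
Neither Chidi nor any entity Chidi controls holds any voting interest in Cinder.
So before the transaction, Chidi does not control Cinder.
After the purchase, Chidi holds 95% of Cinder directly, and Mei's stake falls to 5%.
Chidi holds 95% of Cinder, so Chidi controls Cinder.
Chidi did not control Cinder before and does after, so the clause is triggered.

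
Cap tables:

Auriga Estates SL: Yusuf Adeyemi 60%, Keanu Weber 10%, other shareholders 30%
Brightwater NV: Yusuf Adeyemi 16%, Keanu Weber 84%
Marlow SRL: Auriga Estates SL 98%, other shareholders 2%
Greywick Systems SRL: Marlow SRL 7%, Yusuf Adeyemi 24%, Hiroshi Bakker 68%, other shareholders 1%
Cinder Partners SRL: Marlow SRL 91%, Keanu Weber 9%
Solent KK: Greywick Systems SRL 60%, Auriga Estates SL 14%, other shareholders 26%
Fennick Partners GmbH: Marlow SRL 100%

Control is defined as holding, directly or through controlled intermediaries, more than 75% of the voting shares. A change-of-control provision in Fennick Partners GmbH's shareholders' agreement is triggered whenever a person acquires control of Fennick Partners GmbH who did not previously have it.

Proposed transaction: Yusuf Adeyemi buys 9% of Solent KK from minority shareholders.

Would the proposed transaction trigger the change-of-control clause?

No

The purchase changes only Yusuf's holdings, so Yusuf is the only person who could newly come to control Fennick.
Yusuf's largest direct stake is 60% in Auriga, which does not meet the threshold, so Yusuf controls no company.
Neither Yusuf nor any entity Yusuf controls holds any voting interest in Fennick.
So before the transaction, Yusuf does not control Fennick.
After the purchase, Yusuf holds 9% of Solent directly.
Yusuf's side now holds 9% of Solent, not > 75%, so Yusuf still does not control Solent.
After the transaction, neither Yusuf nor any entity Yusuf controls holds a voting interest in Fennick, so Yusuf still does not control it.
No new person acquires control, so the clause is not triggered.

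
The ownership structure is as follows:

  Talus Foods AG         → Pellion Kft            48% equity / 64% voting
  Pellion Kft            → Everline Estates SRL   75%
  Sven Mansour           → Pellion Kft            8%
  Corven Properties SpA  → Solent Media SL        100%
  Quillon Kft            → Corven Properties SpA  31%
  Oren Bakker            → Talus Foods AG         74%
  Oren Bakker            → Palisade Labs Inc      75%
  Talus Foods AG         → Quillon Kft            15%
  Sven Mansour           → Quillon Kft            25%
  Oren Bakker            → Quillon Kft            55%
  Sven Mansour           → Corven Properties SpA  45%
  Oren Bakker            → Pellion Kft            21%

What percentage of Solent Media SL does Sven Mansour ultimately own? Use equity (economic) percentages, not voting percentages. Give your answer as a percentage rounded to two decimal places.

Sven reaches Solent along 2 paths.
Via Quillon → Corven: 25% × 31% × 100% = 7.75%.
Via Corven: 45% × 100% = 45%.
Total: 7.75% + 45% = 52.75%.

52.75%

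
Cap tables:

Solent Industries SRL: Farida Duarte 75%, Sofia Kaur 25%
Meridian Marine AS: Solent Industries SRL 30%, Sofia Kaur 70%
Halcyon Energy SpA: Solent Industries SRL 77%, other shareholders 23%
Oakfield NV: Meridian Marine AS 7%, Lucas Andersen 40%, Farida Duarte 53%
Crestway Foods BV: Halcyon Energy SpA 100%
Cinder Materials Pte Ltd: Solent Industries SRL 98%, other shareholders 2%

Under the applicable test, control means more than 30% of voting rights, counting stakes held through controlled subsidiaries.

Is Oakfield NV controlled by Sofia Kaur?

Sofia holds 70% of Meridian, so Sofia controls Meridian.
In Oakfield, Sofia's side holds only 7%, not > 30%.
So Sofia does not control Oakfield.

No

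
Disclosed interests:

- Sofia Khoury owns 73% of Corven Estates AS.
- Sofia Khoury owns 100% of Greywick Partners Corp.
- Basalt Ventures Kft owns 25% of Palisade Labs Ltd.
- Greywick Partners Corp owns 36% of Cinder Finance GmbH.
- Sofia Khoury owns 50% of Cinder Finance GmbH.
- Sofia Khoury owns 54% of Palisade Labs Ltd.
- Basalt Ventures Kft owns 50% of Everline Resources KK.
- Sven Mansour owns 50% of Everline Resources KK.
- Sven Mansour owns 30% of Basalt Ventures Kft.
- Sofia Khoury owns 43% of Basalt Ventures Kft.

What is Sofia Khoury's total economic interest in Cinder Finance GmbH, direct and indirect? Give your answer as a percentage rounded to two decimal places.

86.00%

Sofia reaches Cinder along 2 paths.
Direct stake: 50% = 50%.
Via Greywick: 100% × 36% = 36%.
Total: 50% + 36% = 86%.
Rounded: 86.00%.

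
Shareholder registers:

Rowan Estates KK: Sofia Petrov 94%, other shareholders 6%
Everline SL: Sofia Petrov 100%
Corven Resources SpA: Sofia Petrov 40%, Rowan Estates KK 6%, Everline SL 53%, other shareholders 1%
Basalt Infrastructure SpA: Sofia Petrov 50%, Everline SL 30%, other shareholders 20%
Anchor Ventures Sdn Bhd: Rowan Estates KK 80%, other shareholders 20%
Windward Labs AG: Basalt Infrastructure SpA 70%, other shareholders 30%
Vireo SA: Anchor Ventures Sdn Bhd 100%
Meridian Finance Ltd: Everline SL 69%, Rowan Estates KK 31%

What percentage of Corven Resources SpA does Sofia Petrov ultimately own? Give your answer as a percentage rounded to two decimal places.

98.64%

Sofia reaches Corven along 3 paths.
Direct stake: 40% = 40%.
Via Rowan: 94% × 6% = 5.64%.
Via Everline: 100% × 53% = 53%.
Total: 40% + 5.64% + 53% = 98.64%.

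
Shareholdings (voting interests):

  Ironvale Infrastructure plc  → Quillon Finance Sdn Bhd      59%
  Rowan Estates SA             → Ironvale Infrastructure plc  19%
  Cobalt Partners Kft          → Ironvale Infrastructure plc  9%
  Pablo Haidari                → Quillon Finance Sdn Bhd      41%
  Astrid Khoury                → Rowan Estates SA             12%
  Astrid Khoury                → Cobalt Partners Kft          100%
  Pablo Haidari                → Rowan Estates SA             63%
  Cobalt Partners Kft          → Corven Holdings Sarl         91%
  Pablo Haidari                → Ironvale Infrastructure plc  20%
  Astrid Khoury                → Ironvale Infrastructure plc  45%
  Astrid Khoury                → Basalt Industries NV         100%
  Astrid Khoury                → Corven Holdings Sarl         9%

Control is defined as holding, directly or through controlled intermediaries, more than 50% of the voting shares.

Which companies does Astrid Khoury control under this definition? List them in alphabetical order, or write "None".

Astrid holds 100% of Cobalt, so Astrid controls Cobalt.
Astrid and Cobalt together hold 45% + 9% = 54% of Ironvale, so Astrid controls Ironvale.
Ironvale holds 59% of Quillon, so Astrid controls Quillon.
Astrid holds 100% of Basalt, so Astrid controls Basalt.
Cobalt and Astrid together hold 91% + 9% = 100% of Corven, so Astrid controls Corven.
No other company's threshold is met.

Basalt Industries NV, Cobalt Partners Kft, Corven Holdings Sarl, Ironvale Infrastructure plc, Quillon Finance Sdn Bhd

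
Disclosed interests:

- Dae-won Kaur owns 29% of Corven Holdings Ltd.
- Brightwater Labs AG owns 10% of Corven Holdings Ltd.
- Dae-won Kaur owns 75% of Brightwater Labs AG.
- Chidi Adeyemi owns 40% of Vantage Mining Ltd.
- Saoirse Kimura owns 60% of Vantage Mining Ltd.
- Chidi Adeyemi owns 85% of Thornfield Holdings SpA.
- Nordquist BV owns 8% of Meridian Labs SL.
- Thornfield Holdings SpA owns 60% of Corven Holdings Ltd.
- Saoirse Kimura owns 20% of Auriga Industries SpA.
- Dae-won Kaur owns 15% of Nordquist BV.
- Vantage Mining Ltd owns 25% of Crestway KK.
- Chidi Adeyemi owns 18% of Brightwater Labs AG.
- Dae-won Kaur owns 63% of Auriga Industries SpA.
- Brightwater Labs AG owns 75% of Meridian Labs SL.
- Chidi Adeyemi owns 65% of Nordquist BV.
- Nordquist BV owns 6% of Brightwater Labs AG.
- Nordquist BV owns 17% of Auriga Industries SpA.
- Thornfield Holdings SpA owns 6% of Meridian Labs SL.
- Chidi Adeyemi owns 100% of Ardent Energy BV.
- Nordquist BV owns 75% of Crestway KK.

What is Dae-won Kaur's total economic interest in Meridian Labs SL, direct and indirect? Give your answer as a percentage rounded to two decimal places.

58.13%

Dae-won reaches Meridian along 3 paths.
Via Nordquist → Brightwater: 15% × 6% × 75% = 0.675%.
Via Brightwater: 75% × 75% = 56.25%.
Via Nordquist: 15% × 8% = 1.2%.
Total: 0.675% + 56.25% + 1.2% = 58.125%.
Rounded: 58.13%.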